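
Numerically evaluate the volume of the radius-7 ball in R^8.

The n-ball volume is π^(n/2)·r^n/Γ(n/2+1). With n=8, r=7: V = 5764801·π^4/24 ≈ 2.33977e+07.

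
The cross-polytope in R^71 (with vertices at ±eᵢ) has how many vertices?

Number of vertices = 2n = 142.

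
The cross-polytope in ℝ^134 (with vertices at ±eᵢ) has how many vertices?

Number of vertices = 2n = 268.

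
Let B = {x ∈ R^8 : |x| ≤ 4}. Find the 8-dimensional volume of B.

The n-ball volume is π^(n/2)·r^n/Γ(n/2+1). With n=8, r=4: V = 8192·π^4/3 ≈ 265992.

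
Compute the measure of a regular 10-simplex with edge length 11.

V = (11^10 / 10!) · √((10+1) / 2^10) ≈ 740.816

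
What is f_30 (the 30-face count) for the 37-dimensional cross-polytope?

Number of 30-faces = 2^(30+1) · C(37,30+1) = 2147483648 · 2324784 = 4992435625132032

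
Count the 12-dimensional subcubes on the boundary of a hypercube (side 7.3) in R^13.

Number of 12-faces = C(13,12) · 2^(13-12) = 13 · 2 = 26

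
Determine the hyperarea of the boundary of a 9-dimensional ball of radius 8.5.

S = n·V_n(r)/r = 9·V_9(8.5)/8.5 (volume-to-surface relation), giving 6975757441·π^4/840 ≈ 8.08931e+08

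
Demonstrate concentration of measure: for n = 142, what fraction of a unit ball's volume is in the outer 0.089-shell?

1 - (1-0.089)^142 ≈ 0.9999982151 ≈ 99.999822%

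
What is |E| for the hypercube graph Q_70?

Number of 1-faces = C(70,1)·2^(70-1) = 70·590295810358705651712 = 41320706725109395619840.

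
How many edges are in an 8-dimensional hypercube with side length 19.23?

An n-cube has C(n,k)·2^(n-k) k-faces. Here C(8,1)·2^7 = 8·128 = 1024.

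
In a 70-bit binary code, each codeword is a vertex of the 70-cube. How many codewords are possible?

Number of vertices = 2^70 = 1180591620717411303424.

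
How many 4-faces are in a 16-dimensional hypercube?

An n-cube has C(n,k)·2^(n-k) k-faces. Here C(16,4)·2^12 = 1820·4096 = 7454720.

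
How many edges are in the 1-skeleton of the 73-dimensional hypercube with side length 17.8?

Number of 1-faces = C(73,1)·2^(73-1) = 73·4722366482869645213696 = 344732753249484100599808.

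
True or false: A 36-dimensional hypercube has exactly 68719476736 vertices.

True. The 36-cube has 2^36 = 68719476736 vertices.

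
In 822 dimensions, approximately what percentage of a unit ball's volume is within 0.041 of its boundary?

1 - (1-0.041)^822 ≈ 1 - 1.135e-15 ≈ (100 - 1.11e-13)%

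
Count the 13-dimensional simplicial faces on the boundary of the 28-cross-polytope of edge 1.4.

Number of 13-faces = 2^(13+1) · C(28,13+1) = 16384 · 40116600 = 657270374400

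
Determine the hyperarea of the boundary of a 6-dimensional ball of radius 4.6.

S = n·V_n(r)/r = 6·V_6(4.6)/4.6 (volume-to-surface relation), giving 63861.5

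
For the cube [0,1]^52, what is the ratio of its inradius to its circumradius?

For an n-cube of any side s, the inradius is s/2 and the circumradius is s√n/2, so the ratio is 1/√52 ≈ 0.138675.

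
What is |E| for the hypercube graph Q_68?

The 68-cube has n·2^(n-1) = 68·2^67 = 68·147573952589676412928 = 10035028776097996079104 edges.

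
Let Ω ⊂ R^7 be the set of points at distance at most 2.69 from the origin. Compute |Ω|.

Volume = π^{7/2}·(2.69)^7/Γ(9/2) ≈ 4815.55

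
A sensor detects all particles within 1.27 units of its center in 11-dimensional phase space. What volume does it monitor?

The n-ball volume is π^(n/2)·r^n/Γ(n/2+1). With n=11, r=1.27: V ≈ 26.1184.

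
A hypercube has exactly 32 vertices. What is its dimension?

n = log_2(32) = 5.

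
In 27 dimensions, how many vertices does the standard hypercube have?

The 27-cube has 2^27 = 134217728 vertices.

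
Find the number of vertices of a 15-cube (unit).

Each vertex is a binary string of length 15, so there are 2^15 = 32768.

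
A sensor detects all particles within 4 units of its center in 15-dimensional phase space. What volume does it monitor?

V_15(4) = π^(15/2) · (4)^15 / Γ(15/2 + 1) = 274877906944·π^7/2027025 ≈ 4.09572e+08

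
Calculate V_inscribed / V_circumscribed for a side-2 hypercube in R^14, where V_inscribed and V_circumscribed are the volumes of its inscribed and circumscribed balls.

The radii are 2/2 and 2√14/2, so the volume ratio is (1/√14)^14 = 14^{-14/2} ≈ 9.48645e-09.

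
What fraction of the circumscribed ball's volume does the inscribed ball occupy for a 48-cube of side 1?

V_in/V_out = n^(-n/2) = 48^(-48/2) ≈ 4.469e-41.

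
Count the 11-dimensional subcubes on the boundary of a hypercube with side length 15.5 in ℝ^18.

An n-cube has C(n,k)·2^(n-k) k-faces. Here C(18,11)·2^7 = 31824·128 = 4073472.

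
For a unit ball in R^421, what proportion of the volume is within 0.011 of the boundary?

1 - (1-0.011)^421 ≈ 0.990502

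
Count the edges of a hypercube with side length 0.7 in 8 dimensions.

Each of the 2^8 = 256 vertices has degree 8; total edges = 8·2^8/2 = 1024.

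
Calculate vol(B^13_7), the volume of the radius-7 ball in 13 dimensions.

V_13(7) = π^(13/2) · (7)^13 / Γ(13/2 + 1) = 1771684761728·π^6/19305 ≈ 8.82299e+10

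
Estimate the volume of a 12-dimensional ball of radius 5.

The n-ball volume is π^(n/2)·r^n/Γ(n/2+1). With n=12, r=5: V = 48828125·π^6/144 ≈ 3.25992e+08.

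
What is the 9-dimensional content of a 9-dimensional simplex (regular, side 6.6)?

Volume = 6.6^9 · √(10/2^9) / 9! ≈ 9.15161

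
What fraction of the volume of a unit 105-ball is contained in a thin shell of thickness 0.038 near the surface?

V(inner)/V(outer) = ((1-0.038)/1)^105 ≈ 0.01712, so the shell fraction is 0.982885.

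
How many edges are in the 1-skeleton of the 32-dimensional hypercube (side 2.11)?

Number of 1-faces = C(32,1)·2^(32-1) = 32·2147483648 = 68719476736.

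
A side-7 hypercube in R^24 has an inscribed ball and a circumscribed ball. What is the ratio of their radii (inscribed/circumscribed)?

r_in = 7/2 (half the side); r_out = 7√24/2 (half the diagonal). Ratio = 1/√24 ≈ 0.204124.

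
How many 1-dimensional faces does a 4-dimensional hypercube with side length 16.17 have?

Choose 1 of 4 axes to span the face (C(4,1) = 4 ways), then fix each of the remaining 3 coordinates at one of its two extreme values (2^3 = 8 ways): 4·8 = 32.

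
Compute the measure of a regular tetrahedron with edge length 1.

Volume = (√2/12) · 1³ = 0.117851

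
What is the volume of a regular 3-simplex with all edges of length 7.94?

Volume = (√2/12) · 7.94³ = 58.9923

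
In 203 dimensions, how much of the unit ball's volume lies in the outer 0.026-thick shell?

Shell fraction = 1 - (1-0.026)^203 ≈ 0.995242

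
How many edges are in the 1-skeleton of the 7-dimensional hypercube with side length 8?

The 7-cube has n·2^(n-1) = 7·2^6 = 7·64 = 448 edges.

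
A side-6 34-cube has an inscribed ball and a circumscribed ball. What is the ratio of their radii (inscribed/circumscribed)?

Ratio = (s/2)/(s√34/2) = 34^(-1/2) ≈ 0.171499.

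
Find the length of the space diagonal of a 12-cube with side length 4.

||(4,4,...,4)|| = √(12)·4 ≈ 13.8564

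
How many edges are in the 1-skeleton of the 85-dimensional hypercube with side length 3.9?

Each of the 2^85 = 38685626227668133590597632 vertices has degree 85; total edges = 85·2^85/2 = 1644139114675895677600399360.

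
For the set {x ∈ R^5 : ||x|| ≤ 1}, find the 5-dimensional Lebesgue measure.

The n-ball volume is π^(n/2)·r^n/Γ(n/2+1). With n=5, r=1: V = 8·π^2/15 ≈ 5.26379.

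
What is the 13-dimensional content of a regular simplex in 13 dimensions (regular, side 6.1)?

For a regular n-simplex with edge a, V = (a^n / n!)·√((n+1)/2^n). With a=6.1, n=13: V ≈ 0.107492.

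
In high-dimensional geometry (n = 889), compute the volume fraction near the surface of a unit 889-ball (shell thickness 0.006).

1 - (1-0.006)^889 ≈ 0.995252 ≈ 99.53%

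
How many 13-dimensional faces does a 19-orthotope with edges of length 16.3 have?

An n-cube has C(n,k)·2^(n-k) k-faces. Here C(19,13)·2^6 = 27132·64 = 1736448.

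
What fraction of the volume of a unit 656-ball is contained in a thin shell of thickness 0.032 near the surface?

1 - (1-0.032)^656 ≈ 0.9999999995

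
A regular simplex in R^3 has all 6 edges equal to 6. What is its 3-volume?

Volume = (√2/12) · 6³ = 25.4558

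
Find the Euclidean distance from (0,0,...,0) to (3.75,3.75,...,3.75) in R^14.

Diagonal = √14 · 3.75 ≈ 14.0312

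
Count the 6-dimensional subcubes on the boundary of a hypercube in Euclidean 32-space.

An n-cube has C(n,k)·2^(n-k) k-faces. Here C(32,6)·2^26 = 906192·67108864 = 60813515685888.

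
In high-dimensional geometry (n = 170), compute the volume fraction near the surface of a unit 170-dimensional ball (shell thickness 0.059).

1 - (1-0.059)^170 ≈ 0.999968 ≈ 99.996762%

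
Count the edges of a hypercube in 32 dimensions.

Number of 1-faces = C(32,1)·2^(32-1) = 32·2147483648 = 68719476736.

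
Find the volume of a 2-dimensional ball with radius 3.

V = 9·π ≈ 28.2743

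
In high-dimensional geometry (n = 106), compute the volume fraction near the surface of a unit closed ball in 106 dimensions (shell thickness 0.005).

1 - (1-0.005)^106 ≈ 0.412177 ≈ 41.22%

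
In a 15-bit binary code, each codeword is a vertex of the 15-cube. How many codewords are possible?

The 15-cube has 2^15 = 32768 vertices.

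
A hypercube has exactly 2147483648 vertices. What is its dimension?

n = log_2(2147483648) = 31.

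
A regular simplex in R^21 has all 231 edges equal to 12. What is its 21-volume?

V_21 = √(22) · 12^21 / (21! · 2^(21/2)) ≈ 2.91648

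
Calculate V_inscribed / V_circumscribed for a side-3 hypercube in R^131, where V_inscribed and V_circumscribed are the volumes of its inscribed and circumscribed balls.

Volume scales as r^n, and r_in/r_out = 1/√131, giving (1/√131)^131 ≈ 2.0832e-139.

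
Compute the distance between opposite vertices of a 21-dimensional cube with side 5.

Diagonal = √21 · 5 ≈ 22.9129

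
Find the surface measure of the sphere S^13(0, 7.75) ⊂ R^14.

|∂B_14(7.75)| ≈ 3.05259e+12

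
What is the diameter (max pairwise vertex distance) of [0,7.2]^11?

Diagonal = √11 · 7.2 ≈ 23.8797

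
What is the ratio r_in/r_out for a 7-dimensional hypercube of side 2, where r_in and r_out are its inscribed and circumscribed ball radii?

For an n-cube of any side s, the inradius is s/2 and the circumradius is s√n/2, so the ratio is 1/√7 ≈ 0.377964.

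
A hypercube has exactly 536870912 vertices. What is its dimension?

Since 2^n = 536870912, we have n = 29.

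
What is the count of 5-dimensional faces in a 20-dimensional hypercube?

An n-cube has C(n,k)·2^(n-k) k-faces. Here C(20,5)·2^15 = 15504·32768 = 508035072.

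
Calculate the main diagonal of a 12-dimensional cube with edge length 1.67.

d = √(1.67² + 1.67² + ... + 1.67²) [12 terms] = √(12·1.67²) = 1.67√12 ≈ 5.78505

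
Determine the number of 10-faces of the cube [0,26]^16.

Choose 10 of 16 axes to span the face (C(16,10) = 8008 ways), then fix each of the remaining 6 coordinates at one of its two extreme values (2^6 = 64 ways): 8008·64 = 512512.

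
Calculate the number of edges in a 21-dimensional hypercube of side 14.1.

The 21-cube has n·2^(n-1) = 21·2^20 = 21·1048576 = 22020096 edges.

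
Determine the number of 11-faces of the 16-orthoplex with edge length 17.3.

Number of 11-faces = 2^(11+1) · C(16,11+1) = 4096 · 1820 = 7454720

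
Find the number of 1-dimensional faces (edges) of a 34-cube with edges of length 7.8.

The 34-cube has n·2^(n-1) = 34·2^33 = 34·8589934592 = 292057776128 edges.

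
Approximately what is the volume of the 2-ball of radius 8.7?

The n-ball volume is π^(n/2)·r^n/Γ(n/2+1). With n=2, r=8.7: V ≈ 237.787.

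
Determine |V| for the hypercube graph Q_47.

An n-cube has 2^n vertices; for n = 47 that is 2^47 = 140737488355328.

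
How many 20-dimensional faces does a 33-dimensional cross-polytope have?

Each 20-face is the convex hull of 21 vertices, one chosen as ±e_i from each of 21 distinct axes: 2^21·C(33,21) = 744105852272640.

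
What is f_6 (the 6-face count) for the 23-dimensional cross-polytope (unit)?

Each 6-face is the convex hull of 7 vertices, one chosen as ±e_i from each of 7 distinct axes: 2^7·C(23,7) = 31380096.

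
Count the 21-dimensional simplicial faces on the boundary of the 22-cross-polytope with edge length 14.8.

Number of 21-faces = 2^(21+1) · C(22,21+1) = 4194304 · 1 = 4194304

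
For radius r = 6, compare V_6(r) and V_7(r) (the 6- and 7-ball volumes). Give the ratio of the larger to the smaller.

V_6(6) ≈ 241105, V_7(6) ≈ 1.32263e+06. The 7-ball is larger by a factor of 5.486.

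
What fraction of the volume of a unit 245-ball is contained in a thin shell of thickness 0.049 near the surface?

Shell fraction = 1 - (1-0.049)^245 ≈ 0.9999954895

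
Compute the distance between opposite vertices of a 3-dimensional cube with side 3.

The space diagonal of an n-cube of side s is s√n. Here 3·√3 ≈ 5.19615.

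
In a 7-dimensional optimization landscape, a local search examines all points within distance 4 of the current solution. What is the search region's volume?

V_7(4) = π^(7/2) · (4)^7 / Γ(7/2 + 1) = 262144·π^3/105 ≈ 77410.6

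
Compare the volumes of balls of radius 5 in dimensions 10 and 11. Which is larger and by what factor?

V_10(5) ≈ 2.49039e+07, V_11(5) ≈ 9.19973e+07. The 11-ball is larger by a factor of 3.694.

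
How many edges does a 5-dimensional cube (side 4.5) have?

Number of 1-faces = C(5,1)·2^(5-1) = 5·16 = 80.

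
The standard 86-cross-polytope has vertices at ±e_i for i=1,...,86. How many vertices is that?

An n-cross-polytope has 2n vertices; here n = 86, giving 172.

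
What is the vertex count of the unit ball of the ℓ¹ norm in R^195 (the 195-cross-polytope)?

Number of vertices = 2n = 390.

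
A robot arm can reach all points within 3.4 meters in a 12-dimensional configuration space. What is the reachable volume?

Volume = π^{12/2}·(3.4)^12/Γ(7) ≈ 3.1865e+06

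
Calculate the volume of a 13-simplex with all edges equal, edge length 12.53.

V_13 = √(14) · 12.53^13 / (13! · 2^(13/2)) ≈ 1245.81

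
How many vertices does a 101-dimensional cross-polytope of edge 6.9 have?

An n-cross-polytope has 2n vertices; here n = 101, giving 202.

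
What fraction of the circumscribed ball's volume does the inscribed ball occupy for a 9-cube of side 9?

The radii are 9/2 and 9√9/2, so the volume ratio is (1/√9)^9 = 9^{-9/2} ≈ 5.08053e-05.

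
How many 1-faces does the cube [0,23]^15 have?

Number of 1-faces = C(15,1)·2^(15-1) = 15·16384 = 245760.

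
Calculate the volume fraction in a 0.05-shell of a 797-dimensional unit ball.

Shell fraction = 1 - (1-0.05)^797 ≈ 1 - 1.761e-18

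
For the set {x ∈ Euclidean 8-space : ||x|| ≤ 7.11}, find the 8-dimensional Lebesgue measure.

The n-ball volume is π^(n/2)·r^n/Γ(n/2+1). With n=8, r=7.11: V ≈ 2.65061e+07.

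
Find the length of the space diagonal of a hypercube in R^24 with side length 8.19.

Diagonal = √24 · 8.19 ≈ 40.1226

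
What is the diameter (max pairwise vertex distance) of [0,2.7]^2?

||(2.7,2.7,...,2.7)|| = √(2)·2.7 ≈ 3.81838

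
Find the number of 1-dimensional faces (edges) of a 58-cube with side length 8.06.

Number of 1-faces = C(58,1)·2^(58-1) = 58·144115188075855872 = 8358680908399640576.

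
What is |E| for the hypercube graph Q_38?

Each of the 2^38 = 274877906944 vertices has degree 38; total edges = 38·2^38/2 = 5222680231936.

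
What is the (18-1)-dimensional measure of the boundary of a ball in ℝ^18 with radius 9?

S = n·V_n(r)/r = 18·V_18(9)/9 (volume-to-surface relation), giving 1853020188851841·π^9/2240 ≈ 2.46593e+16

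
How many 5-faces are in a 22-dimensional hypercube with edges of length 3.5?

Choose 5 of 22 axes to span the face (C(22,5) = 26334 ways), then fix each of the remaining 17 coordinates at one of its two extreme values (2^17 = 131072 ways): 26334·131072 = 3451650048.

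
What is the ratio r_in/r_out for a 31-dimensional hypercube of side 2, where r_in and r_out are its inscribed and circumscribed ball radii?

r_in = 2/2 (half the side); r_out = 2√31/2 (half the diagonal). Ratio = 1/√31 ≈ 0.179605.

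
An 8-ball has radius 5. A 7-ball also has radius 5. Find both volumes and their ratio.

V_8(5) ≈ 1.58543e+06. V_7(5) ≈ 369122. Ratio V_8/V_7 ≈ 4.295.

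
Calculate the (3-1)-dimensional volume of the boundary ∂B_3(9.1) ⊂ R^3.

S = n·V_n(r)/r = 3·V_3(9.1)/9.1 (volume-to-surface relation), giving 4πr² = 4π·(9.1)² ≈ 1040.62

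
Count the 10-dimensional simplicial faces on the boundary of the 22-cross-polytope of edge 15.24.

Each 10-face is the convex hull of 11 vertices, one chosen as ±e_i from each of 11 distinct axes: 2^11·C(22,11) = 1444724736.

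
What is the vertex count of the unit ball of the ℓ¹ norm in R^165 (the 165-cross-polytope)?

The vertices are ±e_1, ..., ±e_165, so there are 2·165 = 330.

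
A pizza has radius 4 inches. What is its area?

V_2(4) = π^(2/2) · (4)^2 / Γ(2/2 + 1) = 16·π ≈ 50.2655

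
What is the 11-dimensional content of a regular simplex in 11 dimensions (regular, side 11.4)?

Volume = 11.4^11 · √(12/2^11) / 11! ≈ 810.445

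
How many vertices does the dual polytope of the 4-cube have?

Number of vertices = 2n = 8.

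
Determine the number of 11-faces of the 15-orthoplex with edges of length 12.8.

Number of 11-faces = 2^(11+1) · C(15,11+1) = 4096 · 455 = 1863680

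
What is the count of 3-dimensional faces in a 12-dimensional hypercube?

Choose 3 of 12 axes to span the face (C(12,3) = 220 ways), then fix each of the remaining 9 coordinates at one of its two extreme values (2^9 = 512 ways): 220·512 = 112640.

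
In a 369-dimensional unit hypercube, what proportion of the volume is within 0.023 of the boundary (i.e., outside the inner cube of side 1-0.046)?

1 - (1 - 2·0.023)^369 = 1 - 0.954^369 ≈ 0.9999999716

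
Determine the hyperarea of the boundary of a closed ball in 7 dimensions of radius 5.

|∂B_7(5)| = 50000·π^3/3 ≈ 516771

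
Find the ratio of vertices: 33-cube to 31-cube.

The 33-cube has 2^33 = 8589934592 vertices. The 31-cube has 2^31 = 2147483648 vertices. Ratio: 8589934592/2147483648 = 4.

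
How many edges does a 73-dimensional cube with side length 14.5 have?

Number of 1-faces = C(73,1)·2^(73-1) = 73·4722366482869645213696 = 344732753249484100599808.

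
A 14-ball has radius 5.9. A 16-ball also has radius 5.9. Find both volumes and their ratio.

V_14(5.9) ≈ 3.71148e+10. V_16(5.9) ≈ 5.07353e+11. Ratio V_14/V_16 ≈ 0.07315.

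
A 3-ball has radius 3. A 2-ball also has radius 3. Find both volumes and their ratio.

V_3(3) ≈ 113.097. V_2(3) ≈ 28.2743. Ratio V_3/V_2 ≈ 4.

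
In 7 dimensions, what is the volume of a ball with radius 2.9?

Volume = π^{7/2}·(2.9)^7/Γ(9/2) ≈ 8150.16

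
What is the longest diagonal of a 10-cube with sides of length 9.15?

d = √(9.15² + 9.15² + ... + 9.15²) [10 terms] = √(10·9.15²) = 9.15√10 ≈ 28.9348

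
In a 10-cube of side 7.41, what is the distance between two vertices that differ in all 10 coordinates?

The space diagonal of an n-cube of side s is s√n. Here 7.41·√10 ≈ 23.4325.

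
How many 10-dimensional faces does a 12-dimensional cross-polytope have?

f_10(12-orthoplex) = 2^11 · (12 choose 11) = 24576.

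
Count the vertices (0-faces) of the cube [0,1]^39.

An n-cube has 2^n vertices; for n = 39 that is 2^39 = 549755813888.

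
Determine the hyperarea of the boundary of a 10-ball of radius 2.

The surface area of an n-ball is 2π^(n/2) r^(n-1) / Γ(n/2). For n=10, r=2: 128·π^5/3 ≈ 13056.8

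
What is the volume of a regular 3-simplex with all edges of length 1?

Volume = (√2/12) · 1³ = 0.117851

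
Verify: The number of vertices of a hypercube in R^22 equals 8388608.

False. The 22-cube has 2^22 = 4194304 vertices.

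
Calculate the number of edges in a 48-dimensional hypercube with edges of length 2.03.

The 48-cube has n·2^(n-1) = 48·2^47 = 48·140737488355328 = 6755399441055744 edges.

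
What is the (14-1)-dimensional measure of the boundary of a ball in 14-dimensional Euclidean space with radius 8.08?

S = n·V_n(r)/r = 14·V_14(8.08)/8.08 (volume-to-surface relation), giving 5.24921e+12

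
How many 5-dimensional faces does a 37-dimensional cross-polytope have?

An n-cross-polytope has 2^(k+1)·C(n,k+1) k-faces. Here 2^6·C(37,6) = 64·2324784 = 148786176.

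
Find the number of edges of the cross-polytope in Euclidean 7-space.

f_1(7-orthoplex) = 2^2 · (7 choose 2) = 84.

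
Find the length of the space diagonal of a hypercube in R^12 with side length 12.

||(12,12,...,12)|| = √(12)·12 ≈ 41.5692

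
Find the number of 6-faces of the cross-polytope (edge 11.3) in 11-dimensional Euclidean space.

Each 6-face is the convex hull of 7 vertices, one chosen as ±e_i from each of 7 distinct axes: 2^7·C(11,7) = 42240.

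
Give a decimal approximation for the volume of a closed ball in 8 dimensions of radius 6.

The n-ball volume is π^(n/2)·r^n/Γ(n/2+1). With n=8, r=6: V = 69984·π^4 ≈ 6.81708e+06.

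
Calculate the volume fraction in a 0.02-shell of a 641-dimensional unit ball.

Shell fraction = 1 - (1-0.02)^641 ≈ 0.9999976236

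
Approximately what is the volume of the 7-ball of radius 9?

Volume = π^{7/2}·(9)^7/Γ(9/2) = 25509168·π^3/35 ≈ 2.25984e+07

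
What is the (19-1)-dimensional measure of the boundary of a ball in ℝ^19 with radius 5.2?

S_19(5.2) = 2·π^(19/2)·(5.2)^18 / Γ(19/2) ≈ 6.84543e+12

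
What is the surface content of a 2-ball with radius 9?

S_2(9) = 2·π^(2/2)·(9)^1 / Γ(2/2) = 2πr = 2π·9 ≈ 56.5487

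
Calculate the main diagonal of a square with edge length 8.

Diagonal = √2 · 8 ≈ 11.3137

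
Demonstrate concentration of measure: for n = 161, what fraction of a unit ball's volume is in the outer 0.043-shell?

1 - (1-0.043)^161 ≈ 0.999155 ≈ 99.92%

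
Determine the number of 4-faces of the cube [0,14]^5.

An n-cube has C(n,k)·2^(n-k) k-faces. Here C(5,4)·2^1 = 5·2 = 10.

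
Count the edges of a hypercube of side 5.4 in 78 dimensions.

The 78-cube has n·2^(n-1) = 78·2^77 = 78·151115727451828646838272 = 11787026741242634453385216 edges.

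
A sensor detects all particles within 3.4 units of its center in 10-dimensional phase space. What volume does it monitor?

Volume = π^{10/2}·(3.4)^10/Γ(6) ≈ 526450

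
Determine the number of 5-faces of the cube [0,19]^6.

An n-cube has C(n,k)·2^(n-k) k-faces. Here C(6,5)·2^1 = 6·2 = 12.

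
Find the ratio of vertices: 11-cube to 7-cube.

The 11-cube has 2^11 = 2048 vertices. The 7-cube has 2^7 = 128 vertices. Ratio: 2048/128 = 16.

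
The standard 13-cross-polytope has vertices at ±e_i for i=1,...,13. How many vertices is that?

Number of vertices = 2n = 26.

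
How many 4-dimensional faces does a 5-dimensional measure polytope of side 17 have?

An n-cube has C(n,k)·2^(n-k) k-faces. Here C(5,4)·2^1 = 5·2 = 10.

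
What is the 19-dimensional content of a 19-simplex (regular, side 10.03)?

Volume = 10.03^19 · √(20/2^19) / 19! ≈ 0.537469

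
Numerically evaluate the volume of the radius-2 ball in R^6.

V = 32·π^3/3 ≈ 330.734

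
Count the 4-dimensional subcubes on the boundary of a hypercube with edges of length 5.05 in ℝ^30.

Choose 4 of 30 axes to span the face (C(30,4) = 27405 ways), then fix each of the remaining 26 coordinates at one of its two extreme values (2^26 = 67108864 ways): 27405·67108864 = 1839118417920.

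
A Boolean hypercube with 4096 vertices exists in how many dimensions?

Since 2^n = 4096, we have n = 12.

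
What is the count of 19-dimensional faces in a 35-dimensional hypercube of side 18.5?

Choose 19 of 35 axes to span the face (C(35,19) = 4059928950 ways), then fix each of the remaining 16 coordinates at one of its two extreme values (2^16 = 65536 ways): 4059928950·65536 = 266071503667200.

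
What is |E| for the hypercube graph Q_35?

An n-cube has n·2^(n-1) edges. With n = 35: 35·17179869184 = 601295421440.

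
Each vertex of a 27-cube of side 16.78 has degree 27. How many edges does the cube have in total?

An n-cube has n·2^(n-1) edges. With n = 27: 27·67108864 = 1811939328.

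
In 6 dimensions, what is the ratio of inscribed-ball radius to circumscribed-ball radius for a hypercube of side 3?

For an n-cube of any side s, the inradius is s/2 and the circumradius is s√n/2, so the ratio is 1/√6 ≈ 0.408248.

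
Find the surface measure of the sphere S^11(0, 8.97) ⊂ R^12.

The surface area of an n-ball is 2π^(n/2) r^(n-1) / Γ(n/2). For n=12, r=8.97: 4.84691e+11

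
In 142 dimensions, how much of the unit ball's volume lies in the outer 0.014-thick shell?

V(inner)/V(outer) = ((1-0.014)/1)^142 ≈ 0.1351, so the shell fraction is 0.864942.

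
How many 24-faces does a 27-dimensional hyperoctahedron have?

An n-cross-polytope has 2^(k+1)·C(n,k+1) k-faces. Here 2^25·C(27,25) = 33554432·351 = 11777605632.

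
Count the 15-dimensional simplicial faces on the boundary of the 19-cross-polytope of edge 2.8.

Each 15-face is the convex hull of 16 vertices, one chosen as ±e_i from each of 16 distinct axes: 2^16·C(19,16) = 63504384.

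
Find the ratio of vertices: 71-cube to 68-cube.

The 71-cube has 2^71 = 2361183241434822606848 vertices. The 68-cube has 2^68 = 295147905179352825856 vertices. Ratio: 2361183241434822606848/295147905179352825856 = 8.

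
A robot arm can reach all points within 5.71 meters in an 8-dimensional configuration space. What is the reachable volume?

Volume = π^{8/2}·(5.71)^8/Γ(5) ≈ 4.58645e+06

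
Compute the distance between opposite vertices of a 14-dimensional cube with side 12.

The space diagonal of an n-cube of side s is s√n. Here 12·√14 ≈ 44.8999.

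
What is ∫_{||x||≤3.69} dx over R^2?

Volume = π^{2/2}·(3.69)^2/Γ(2) ≈ 42.7762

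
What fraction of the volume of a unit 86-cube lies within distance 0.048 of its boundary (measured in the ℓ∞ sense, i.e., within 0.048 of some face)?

Shell fraction = 1 - (1-0.096)^86 ≈ 0.99983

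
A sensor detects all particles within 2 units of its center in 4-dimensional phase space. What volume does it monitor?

The n-ball volume is π^(n/2)·r^n/Γ(n/2+1). With n=4, r=2: V = 8·π^2 ≈ 78.9568.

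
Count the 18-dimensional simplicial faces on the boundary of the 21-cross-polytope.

Number of 18-faces = 2^(18+1) · C(21,18+1) = 524288 · 210 = 110100480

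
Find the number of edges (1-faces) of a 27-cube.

Number of 1-faces = C(27,1) · 2^(27-1) = 27 · 67108864 = 1811939328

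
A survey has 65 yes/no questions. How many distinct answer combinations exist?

Number of vertices = 2^65 = 36893488147419103232.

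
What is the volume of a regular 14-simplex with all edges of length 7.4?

For a regular n-simplex with edge a, V = (a^n / n!)·√((n+1)/2^n). With a=7.4, n=14: V ≈ 0.512473.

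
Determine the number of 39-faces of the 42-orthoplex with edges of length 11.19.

Each 39-face is the convex hull of 40 vertices, one chosen as ±e_i from each of 40 distinct axes: 2^40·C(42,40) = 946679511515136.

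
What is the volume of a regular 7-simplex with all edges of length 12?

V = (12^7 / 7!) · √((7+1) / 2^7) ≈ 1777.37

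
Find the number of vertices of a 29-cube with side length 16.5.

Number of vertices = 2^29 = 536870912.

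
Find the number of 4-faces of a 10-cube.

Number of 4-faces = C(10,4) · 2^(10-4) = 210 · 64 = 13440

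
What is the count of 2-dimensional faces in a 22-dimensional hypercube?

Number of 2-faces = C(22,2) · 2^(22-2) = 231 · 1048576 = 242221056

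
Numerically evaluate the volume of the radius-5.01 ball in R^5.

V_5(5.01) = π^(5/2) · (5.01)^5 / Γ(5/2 + 1) ≈ 16614.5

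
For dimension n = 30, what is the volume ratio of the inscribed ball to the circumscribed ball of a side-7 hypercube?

The radii are 7/2 and 7√30/2, so the volume ratio is (1/√30)^30 = 30^{-30/2} ≈ 6.96917e-23.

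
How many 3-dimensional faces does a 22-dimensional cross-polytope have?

An n-cross-polytope has 2^(k+1)·C(n,k+1) k-faces. Here 2^4·C(22,4) = 16·7315 = 117040.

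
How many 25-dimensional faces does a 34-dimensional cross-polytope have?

f_25(34-orthoplex) = 2^26 · (34 choose 26) = 1218442224992256.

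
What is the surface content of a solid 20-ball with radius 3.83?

S_20(3.83) = 2·π^(20/2)·(3.83)^19 / Γ(20/2) ≈ 6.21645e+10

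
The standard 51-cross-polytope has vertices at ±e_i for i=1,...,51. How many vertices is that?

The vertices are ±e_1, ..., ±e_51, so there are 2·51 = 102.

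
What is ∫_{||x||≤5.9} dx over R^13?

V_13(5.9) = π^(13/2) · (5.9)^13 / Γ(13/2 + 1) ≈ 9.55911e+09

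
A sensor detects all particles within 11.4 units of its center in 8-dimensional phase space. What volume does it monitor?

The n-ball volume is π^(n/2)·r^n/Γ(n/2+1). With n=8, r=11.4: V ≈ 1.15778e+09.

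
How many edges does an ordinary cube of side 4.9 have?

The 3-cube has n·2^(n-1) = 3·2^2 = 3·4 = 12 edges.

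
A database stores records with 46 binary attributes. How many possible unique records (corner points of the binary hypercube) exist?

Number of vertices = 2^46 = 70368744177664.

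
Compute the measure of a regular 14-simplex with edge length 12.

For a regular n-simplex with edge a, V = (a^n / n!)·√((n+1)/2^n). With a=12, n=14: V ≈ 445.62.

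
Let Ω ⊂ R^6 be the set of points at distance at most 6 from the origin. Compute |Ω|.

The n-ball volume is π^(n/2)·r^n/Γ(n/2+1). With n=6, r=6: V = 7776·π^3 ≈ 241105.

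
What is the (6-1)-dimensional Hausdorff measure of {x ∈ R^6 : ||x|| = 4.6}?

|∂B_6(4.6)| ≈ 63861.5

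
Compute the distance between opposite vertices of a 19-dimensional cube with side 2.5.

d = √(2.5² + 2.5² + ... + 2.5²) [19 terms] = √(19·2.5²) = 2.5√19 ≈ 10.8972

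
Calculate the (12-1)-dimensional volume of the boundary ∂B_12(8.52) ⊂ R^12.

|∂B_12(8.52)| ≈ 2.75159e+11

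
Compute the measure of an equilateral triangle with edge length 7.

Area = (√3/4) · 7² = 21.2176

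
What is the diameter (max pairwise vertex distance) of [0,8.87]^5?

||(8.87,8.87,...,8.87)|| = √(5)·8.87 ≈ 19.8339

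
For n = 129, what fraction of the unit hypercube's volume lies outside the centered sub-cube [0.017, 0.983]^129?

The inner cube has side 1-2·0.017 = 0.966 and volume (0.966)^129 ≈ 0.01154, so the shell holds 0.988464 of the volume.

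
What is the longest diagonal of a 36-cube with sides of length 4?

Diagonal = √36 · 4 = 24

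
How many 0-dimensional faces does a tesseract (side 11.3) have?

Number of 0-faces = C(4,0) · 2^(4-0) = 1 · 16 = 16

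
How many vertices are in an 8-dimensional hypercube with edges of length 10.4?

f_0(8-cube) = (8 choose 0) · 2^8 = 256.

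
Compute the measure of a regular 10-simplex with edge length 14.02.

V_10 = √(11) · 14.02^10 / (10! · 2^(10/2)) ≈ 8380.38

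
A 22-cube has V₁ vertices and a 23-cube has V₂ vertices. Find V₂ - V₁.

V₁ = 2^22 = 4194304. V₂ = 2^23 = 8388608. V₂ - V₁ = 4194304.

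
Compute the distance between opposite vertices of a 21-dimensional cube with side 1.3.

Diagonal = √21 · 1.3 ≈ 5.95735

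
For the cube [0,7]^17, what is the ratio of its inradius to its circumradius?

Ratio = (s/2)/(s√17/2) = 17^(-1/2) ≈ 0.242536.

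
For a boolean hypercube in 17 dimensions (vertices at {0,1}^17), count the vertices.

Each vertex is a binary string of length 17, so there are 2^17 = 131072.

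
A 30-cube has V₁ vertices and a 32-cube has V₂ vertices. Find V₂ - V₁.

V₁ = 2^30 = 1073741824. V₂ = 2^32 = 4294967296. V₂ - V₁ = 3221225472.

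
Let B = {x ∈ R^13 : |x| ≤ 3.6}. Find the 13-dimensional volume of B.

V_13(3.6) = π^(13/2) · (3.6)^13 / Γ(13/2 + 1) ≈ 1.55337e+07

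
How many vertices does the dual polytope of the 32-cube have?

Number of vertices = 2n = 64.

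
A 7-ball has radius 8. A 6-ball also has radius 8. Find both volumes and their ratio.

V_7(8) ≈ 9.90855e+06. V_6(8) ≈ 1.35468e+06. Ratio V_7/V_6 ≈ 7.314.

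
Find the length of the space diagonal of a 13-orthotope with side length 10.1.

d = √(10.1² + 10.1² + ... + 10.1²) [13 terms] = √(13·10.1²) = 10.1√13 ≈ 36.4161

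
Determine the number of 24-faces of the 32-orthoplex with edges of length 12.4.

f_24(32-orthoplex) = 2^25 · (32 choose 25) = 112939386273792.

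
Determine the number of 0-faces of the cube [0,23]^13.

f_0(13-cube) = (13 choose 0) · 2^13 = 8192.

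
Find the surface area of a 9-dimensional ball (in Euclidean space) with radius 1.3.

The surface area of an n-ball is 2π^(n/2) r^(n-1) / Γ(n/2). For n=9, r=1.3: 242.163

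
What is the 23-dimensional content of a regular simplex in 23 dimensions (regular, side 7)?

V = (7^23 / 23!) · √((23+1) / 2^23) ≈ 1.79069e-06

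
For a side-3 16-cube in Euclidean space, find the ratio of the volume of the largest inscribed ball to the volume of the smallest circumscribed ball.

The radii are 3/2 and 3√16/2, so the volume ratio is (1/√16)^16 = 16^{-16/2} ≈ 2.32831e-10.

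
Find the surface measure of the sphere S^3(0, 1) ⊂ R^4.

The surface area of an n-ball is 2π^(n/2) r^(n-1) / Γ(n/2). For n=4, r=1: 2·π^2 ≈ 19.7392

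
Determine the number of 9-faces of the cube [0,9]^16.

An n-cube has C(n,k)·2^(n-k) k-faces. Here C(16,9)·2^7 = 11440·128 = 1464320.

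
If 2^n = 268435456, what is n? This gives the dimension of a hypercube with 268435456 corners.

Since 2^n = 268435456, we have n = 28.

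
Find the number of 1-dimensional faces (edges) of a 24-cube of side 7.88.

Number of 1-faces = C(24,1)·2^(24-1) = 24·8388608 = 201326592.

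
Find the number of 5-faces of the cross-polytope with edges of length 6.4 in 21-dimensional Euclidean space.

f_5(21-orthoplex) = 2^6 · (21 choose 6) = 3472896.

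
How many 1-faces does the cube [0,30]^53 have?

An n-cube has n·2^(n-1) edges. With n = 53: 53·4503599627370496 = 238690780250636288.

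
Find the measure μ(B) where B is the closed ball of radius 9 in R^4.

The n-ball volume is π^(n/2)·r^n/Γ(n/2+1). With n=4, r=9: V = 6561·π^2/2 ≈ 32377.2.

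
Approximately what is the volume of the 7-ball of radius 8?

The n-ball volume is π^(n/2)·r^n/Γ(n/2+1). With n=7, r=8: V = 33554432·π^3/105 ≈ 9.90855e+06.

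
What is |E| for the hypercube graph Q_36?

Each of the 2^36 = 68719476736 vertices has degree 36; total edges = 36·2^36/2 = 1236950581248.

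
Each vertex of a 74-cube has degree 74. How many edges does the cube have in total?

The 74-cube has n·2^(n-1) = 74·2^73 = 74·9444732965739290427392 = 698910239464707491627008 edges.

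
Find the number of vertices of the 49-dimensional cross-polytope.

The vertices are ±e_1, ..., ±e_49, so there are 2·49 = 98.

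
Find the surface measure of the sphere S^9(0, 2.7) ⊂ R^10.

S_10(2.7) = 2·π^(10/2)·(2.7)^9 / Γ(10/2) ≈ 194465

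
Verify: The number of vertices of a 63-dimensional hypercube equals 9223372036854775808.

True. The 63-cube has 2^63 = 9223372036854775808 vertices.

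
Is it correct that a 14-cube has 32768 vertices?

False. The 14-cube has 2^14 = 16384 vertices.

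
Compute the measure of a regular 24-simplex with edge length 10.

Volume = 10^24 · √(25/2^24) / 24! ≈ 0.00196745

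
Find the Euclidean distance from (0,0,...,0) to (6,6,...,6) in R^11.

d = √(6² + 6² + ... + 6²) [11 terms] = √(11·6²) = 6√11 ≈ 19.8997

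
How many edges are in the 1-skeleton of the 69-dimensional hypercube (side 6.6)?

Number of 1-faces = C(69,1)·2^(69-1) = 69·295147905179352825856 = 20365205457375344984064.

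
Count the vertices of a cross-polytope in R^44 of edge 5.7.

An n-cross-polytope has 2n vertices; here n = 44, giving 88.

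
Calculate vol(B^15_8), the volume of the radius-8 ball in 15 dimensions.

The n-ball volume is π^(n/2)·r^n/Γ(n/2+1). With n=15, r=8: V = 9007199254740992·π^7/2027025 ≈ 1.34208e+13.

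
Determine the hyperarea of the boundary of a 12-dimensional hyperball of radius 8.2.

The surface area of an n-ball is 2π^(n/2) r^(n-1) / Γ(n/2). For n=12, r=8.2: 1.80593e+11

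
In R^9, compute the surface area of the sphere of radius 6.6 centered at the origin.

|∂B_9(6.6)| ≈ 1.06884e+08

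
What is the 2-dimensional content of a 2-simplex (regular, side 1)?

Area = (√3/4) · 1² = 0.433013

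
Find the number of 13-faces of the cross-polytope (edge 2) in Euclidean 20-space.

Each 13-face is the convex hull of 14 vertices, one chosen as ±e_i from each of 14 distinct axes: 2^14·C(20,14) = 635043840.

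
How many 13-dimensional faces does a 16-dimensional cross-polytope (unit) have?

An n-cross-polytope has 2^(k+1)·C(n,k+1) k-faces. Here 2^14·C(16,14) = 16384·120 = 1966080.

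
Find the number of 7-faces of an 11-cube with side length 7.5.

Number of 7-faces = C(11,7) · 2^(11-7) = 330 · 16 = 5280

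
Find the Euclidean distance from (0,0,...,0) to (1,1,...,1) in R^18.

||(1,1,...,1)|| = √(18)·1 ≈ 4.24264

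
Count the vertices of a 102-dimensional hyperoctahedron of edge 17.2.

The vertices are ±e_1, ..., ±e_102, so there are 2·102 = 204.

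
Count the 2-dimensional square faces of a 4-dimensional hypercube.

An n-cube has C(n,k)·2^(n-k) k-faces. Here C(4,2)·2^2 = 6·4 = 24.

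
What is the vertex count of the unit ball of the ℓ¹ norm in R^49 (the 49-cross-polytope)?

The 49-dimensional cross-polytope has 2n = 2·49 = 98 vertices.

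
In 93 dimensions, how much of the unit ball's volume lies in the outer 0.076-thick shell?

1 - (1-0.076)^93 ≈ 0.999358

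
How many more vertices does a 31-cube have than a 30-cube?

The 31-cube has 2^31 = 2147483648 vertices. The 30-cube has 2^30 = 1073741824 vertices. Difference: 2147483648 - 1073741824 = 1073741824.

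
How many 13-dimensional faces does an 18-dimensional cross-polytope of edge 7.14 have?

Each 13-face is the convex hull of 14 vertices, one chosen as ±e_i from each of 14 distinct axes: 2^14·C(18,14) = 50135040.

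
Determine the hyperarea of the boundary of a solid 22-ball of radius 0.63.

The surface area of an n-ball is 2π^(n/2) r^(n-1) / Γ(n/2). For n=22, r=0.63: 9.90985e-06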